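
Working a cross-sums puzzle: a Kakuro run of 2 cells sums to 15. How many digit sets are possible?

2

2 distinct digits from 1–9 sum between 3 and 17.
Enumerating: {6,9}, {7,8}.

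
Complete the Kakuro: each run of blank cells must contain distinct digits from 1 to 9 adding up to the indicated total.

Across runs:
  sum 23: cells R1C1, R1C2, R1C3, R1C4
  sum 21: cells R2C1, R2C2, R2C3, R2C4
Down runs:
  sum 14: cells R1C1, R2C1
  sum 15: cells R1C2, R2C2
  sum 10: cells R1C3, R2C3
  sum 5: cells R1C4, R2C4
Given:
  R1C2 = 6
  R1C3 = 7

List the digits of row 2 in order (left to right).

5 9 3 4

R2C2 = 15 − 6 = 9 completes the 15 down.
R2C3 = 10 − 7 = 3 completes the 10 down.
Nothing is forced directly, so branch on R2C1, whose candidates are 5 or 8. If R2C1 = 8: then R1C1 would have to be in {1,2,8,9} for the 23 across but in {6} for the 14 down — contradiction. So R2C1 = 5.
R1C1 = 14 − 5 = 9 completes the 14 down.
R1C4 = 23 − 22 = 1 completes the 23 across.
R2C4 = 21 − 17 = 4 completes the 21 across.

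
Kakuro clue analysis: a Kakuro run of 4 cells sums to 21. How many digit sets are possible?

11

4 distinct digits from 1–9 sum between 10 and 30.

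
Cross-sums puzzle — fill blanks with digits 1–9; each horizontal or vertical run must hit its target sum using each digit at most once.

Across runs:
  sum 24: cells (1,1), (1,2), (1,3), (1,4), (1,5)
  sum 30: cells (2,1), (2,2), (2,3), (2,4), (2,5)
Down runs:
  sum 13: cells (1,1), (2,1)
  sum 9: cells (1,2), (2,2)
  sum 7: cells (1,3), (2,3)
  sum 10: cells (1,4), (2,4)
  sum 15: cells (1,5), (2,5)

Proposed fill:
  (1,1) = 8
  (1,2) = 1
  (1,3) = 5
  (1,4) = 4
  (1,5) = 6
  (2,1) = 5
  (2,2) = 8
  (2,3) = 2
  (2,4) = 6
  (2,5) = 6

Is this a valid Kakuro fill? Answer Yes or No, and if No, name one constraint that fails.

No — the down run (1,5)–(2,5) sums to 12, not 15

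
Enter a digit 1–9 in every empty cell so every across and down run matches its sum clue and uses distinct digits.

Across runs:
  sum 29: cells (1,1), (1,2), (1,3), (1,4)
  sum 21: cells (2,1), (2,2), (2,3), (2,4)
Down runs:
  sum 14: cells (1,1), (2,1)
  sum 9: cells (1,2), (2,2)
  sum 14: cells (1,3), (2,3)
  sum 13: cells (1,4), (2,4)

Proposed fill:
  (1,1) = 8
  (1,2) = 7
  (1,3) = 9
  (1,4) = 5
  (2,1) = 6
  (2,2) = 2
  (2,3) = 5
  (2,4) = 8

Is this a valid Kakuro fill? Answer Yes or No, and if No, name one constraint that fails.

Across: 8+7+9+5=29; 6+2+5+8=21. Down: 8+6=14; 7+2=9; 9+5=14; 5+8=13. No digit repeats within any run.

Yes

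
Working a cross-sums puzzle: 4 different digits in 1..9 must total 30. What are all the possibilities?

4 distinct digits from 1–9 sum between 10 and 30.
Only one set works: {6,7,8,9}.

{6,7,8,9}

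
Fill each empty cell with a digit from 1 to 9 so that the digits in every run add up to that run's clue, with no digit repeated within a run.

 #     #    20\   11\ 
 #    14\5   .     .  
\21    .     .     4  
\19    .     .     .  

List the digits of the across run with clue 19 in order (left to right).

No cell is forced outright now. R2C1 can only be 8 or 9 (the digits allowed by both its 21 across and its 14 down). If R2C1 = 9: that forces R2C2 = 8, R3C1 = 5, after which R3C2 would have to be in {6,8} for the 19 across but in {3,5,7,9} for the 20 down — contradiction. So R2C1 = 8.
R2C2 = 21 − 12 = 9 completes the 21 across.
R3C1 = 14 − 8 = 6 completes the 14 down.
Given what's placed, R3C3 must be 5 to fit the 19 across and 11 down.
R1C3 = 11 − 9 = 2 completes the 11 down.
R3C2 = 19 − 11 = 8 completes the 19 across.
R1C2 = 5 − 2 = 3 completes the 5 across.

6 8 5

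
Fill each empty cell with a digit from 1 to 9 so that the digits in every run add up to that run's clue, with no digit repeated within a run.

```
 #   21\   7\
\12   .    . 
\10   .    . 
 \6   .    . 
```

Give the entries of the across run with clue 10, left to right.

9 1

7 in 3 cells must be {1,2,4}.
The 12 across and the 7 down share only 4, so R1C2 = 4.
R1C1 = 12 − 4 = 8 completes the 12 across.
Given what's placed, R3C1 must be 4 to fit the 6 across and 21 down.
R3C2 = 6 − 4 = 2 completes the 6 across.
R2C1 = 21 − 12 = 9 completes the 21 down.
R2C2 = 10 − 9 = 1 completes the 10 across.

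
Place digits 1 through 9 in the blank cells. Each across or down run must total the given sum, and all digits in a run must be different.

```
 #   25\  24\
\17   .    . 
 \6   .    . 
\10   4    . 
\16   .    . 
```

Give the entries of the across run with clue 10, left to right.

4 6

17 in 2 cells must be {8,9}; 16 in 2 cells must be {7,9}.
Given what's placed, R2C1 must be 5 to fit the 6 across and 25 down.
R2C2 = 6 − 5 = 1 completes the 6 across.
R3C2 = 10 − 4 = 6 completes the 10 across.
R4C2 = 9: the only remaining digit allowed by both the 16 across and the 24 down.
R1C1 = 9: the only remaining digit allowed by both the 17 across and the 25 down.
R1C2 = 17 − 9 = 8 completes the 17 across.
R4C1 = 16 − 9 = 7 completes the 16 across.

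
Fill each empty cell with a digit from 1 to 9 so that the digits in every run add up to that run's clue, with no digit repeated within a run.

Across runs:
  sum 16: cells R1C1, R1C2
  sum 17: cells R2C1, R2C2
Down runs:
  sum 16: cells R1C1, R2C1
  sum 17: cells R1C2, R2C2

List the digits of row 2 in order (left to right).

9, 8

16 in 2 cells must be {7,9}; 17 in 2 cells must be {8,9}.
The 16 across and the 17 down share only 9, so R1C2 = 9.
The 17 across and the 16 down share only 9, so R2C1 = 9.
R2C2 = 17 − 9 = 8 completes the 17 across.
R1C1 = 16 − 9 = 7 completes the 16 across.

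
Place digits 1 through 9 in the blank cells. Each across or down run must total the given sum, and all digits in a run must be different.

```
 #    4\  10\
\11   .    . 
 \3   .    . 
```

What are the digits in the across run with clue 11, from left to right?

3 8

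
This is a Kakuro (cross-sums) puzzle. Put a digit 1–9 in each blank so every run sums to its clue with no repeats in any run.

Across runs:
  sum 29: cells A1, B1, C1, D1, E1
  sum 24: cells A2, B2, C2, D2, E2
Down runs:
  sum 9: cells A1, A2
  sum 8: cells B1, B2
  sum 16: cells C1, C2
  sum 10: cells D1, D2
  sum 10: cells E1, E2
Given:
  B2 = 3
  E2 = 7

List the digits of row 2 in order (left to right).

1 3 9 4 7

16 in 2 cells must be {7,9}.
B1 = 8 − 3 = 5 completes the 8 down.
E1 = 10 − 7 = 3 completes the 10 down.
C2 = 9: the only remaining digit allowed by both the 24 across and the 16 down.
C1 = 16 − 9 = 7 completes the 16 down.
No cell is forced outright now. A2 can only be 1 or 4 (the digits allowed by both its 24 across and its 9 down). If A2 = 4: then A1 would have to be in {6,8} for the 29 across but in {5} for the 9 down — contradiction. So A2 = 1.
A1 = 9 − 1 = 8 completes the 9 down.
D1 = 29 − 23 = 6 completes the 29 across.
D2 = 24 − 20 = 4 completes the 24 across.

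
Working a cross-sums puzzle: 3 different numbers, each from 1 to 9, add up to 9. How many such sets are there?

3 distinct digits from 1–9 sum between 6 and 24.
Enumerating: {1,2,6}, {1,3,5}, {2,3,4}.

3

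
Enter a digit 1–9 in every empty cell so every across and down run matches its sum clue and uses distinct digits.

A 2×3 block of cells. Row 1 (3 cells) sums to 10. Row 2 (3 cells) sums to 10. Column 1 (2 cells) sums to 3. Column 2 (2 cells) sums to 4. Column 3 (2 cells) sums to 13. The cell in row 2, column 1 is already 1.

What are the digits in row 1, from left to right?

2, 1, 7

3 in 2 cells must be {1,2}; 4 in 2 cells must be {1,3}.
(1,1) = 3 − 1 = 2 completes the 3 down.
(2,2) = 3: the only remaining digit allowed by both the 10 across and the 4 down.
(2,3) = 10 − 4 = 6 completes the 10 across.
(1,2) = 4 − 3 = 1 completes the 4 down.
(1,3) = 10 − 3 = 7 completes the 10 across.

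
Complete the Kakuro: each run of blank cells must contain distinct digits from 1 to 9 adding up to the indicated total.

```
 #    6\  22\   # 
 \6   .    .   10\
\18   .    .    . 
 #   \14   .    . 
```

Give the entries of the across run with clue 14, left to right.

8 6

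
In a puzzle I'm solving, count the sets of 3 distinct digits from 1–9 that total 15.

8

3 distinct digits from 1–9 sum between 6 and 24.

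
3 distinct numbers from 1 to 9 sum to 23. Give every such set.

3 distinct digits from 1–9 sum between 6 and 24.
Only one set works: {6,8,9}.

{6,8,9}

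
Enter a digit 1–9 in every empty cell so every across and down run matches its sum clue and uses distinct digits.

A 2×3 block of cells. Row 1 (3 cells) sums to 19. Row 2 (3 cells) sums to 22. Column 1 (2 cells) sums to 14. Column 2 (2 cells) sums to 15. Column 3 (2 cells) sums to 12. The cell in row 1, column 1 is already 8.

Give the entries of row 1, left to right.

(2,1) = 14 − 8 = 6 completes the 14 down.
No cell is forced outright now. (2,2) can only be 7 or 9 (the digits allowed by both its 22 across and its 15 down). If (2,2) = 7: then (1,2) would have to be in {2,4,5,6,7,9} for the 19 across but in {8} for the 15 down — contradiction. So (2,2) = 9.
(1,2) = 15 − 9 = 6 completes the 15 down.
(1,3) = 19 − 14 = 5 completes the 19 across.
(2,3) = 22 − 15 = 7 completes the 22 across.

8, 6, 5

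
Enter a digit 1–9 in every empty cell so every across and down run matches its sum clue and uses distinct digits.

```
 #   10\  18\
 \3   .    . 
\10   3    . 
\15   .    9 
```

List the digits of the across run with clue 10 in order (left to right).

3 7

3 in 2 cells must be {1,2}.
R2C2 = 10 − 3 = 7 completes the 10 across.
R3C1 = 15 − 9 = 6 completes the 15 across.
R1C1 = 10 − 9 = 1 completes the 10 down.
R1C2 = 3 − 1 = 2 completes the 3 across.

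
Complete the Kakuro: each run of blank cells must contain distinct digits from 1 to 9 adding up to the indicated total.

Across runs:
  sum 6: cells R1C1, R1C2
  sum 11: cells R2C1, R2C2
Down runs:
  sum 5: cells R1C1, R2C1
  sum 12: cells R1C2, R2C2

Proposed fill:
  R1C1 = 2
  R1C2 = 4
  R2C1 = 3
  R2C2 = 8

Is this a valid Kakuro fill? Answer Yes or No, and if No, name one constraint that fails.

Yes

Across: 2+4=6; 3+8=11. Down: 2+3=5; 4+8=12. No digit repeats within any run.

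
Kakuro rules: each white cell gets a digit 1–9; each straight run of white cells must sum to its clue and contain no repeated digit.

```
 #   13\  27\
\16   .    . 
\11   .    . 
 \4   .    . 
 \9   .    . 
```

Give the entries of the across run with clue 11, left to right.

3 8

16 in 2 cells must be {7,9}; 4 in 2 cells must be {1,3}.
Only 7 fits R1C1 under both its across sum 16 and down sum 13.
R1C2 = 16 − 7 = 9 completes the 16 across.
Given what's placed, R3C2 must be 3 to fit the 4 across and 27 down.
R3C1 = 4 − 3 = 1 completes the 4 across.
No cell is forced outright now. R2C1 can only be 2 or 3 (the digits allowed by both its 11 across and its 13 down). If R2C1 = 2: then R2C2 would have to be in {9} for the 11 across but in {7,8} for the 27 down — contradiction. So R2C1 = 3.
R2C2 = 11 − 3 = 8 completes the 11 across.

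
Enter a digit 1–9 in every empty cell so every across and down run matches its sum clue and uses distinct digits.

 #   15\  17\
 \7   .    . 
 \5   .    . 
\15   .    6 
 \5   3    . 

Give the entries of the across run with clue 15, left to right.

9 6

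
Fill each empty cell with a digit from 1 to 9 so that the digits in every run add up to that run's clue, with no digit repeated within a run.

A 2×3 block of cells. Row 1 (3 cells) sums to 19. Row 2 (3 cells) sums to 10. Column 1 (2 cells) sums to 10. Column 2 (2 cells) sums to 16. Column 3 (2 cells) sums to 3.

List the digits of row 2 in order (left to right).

16 in 2 cells must be {7,9}; 3 in 2 cells must be {1,2}.
The 19 across and the 3 down share only 2, so (1,3) = 2.
The 10 across and the 16 down share only 7, so (2,2) = 7.
(2,3) = 3 − 2 = 1 completes the 3 down.
(1,2) = 16 − 7 = 9 completes the 16 down.
(2,1) = 10 − 8 = 2 completes the 10 across.
(1,1) = 19 − 11 = 8 completes the 19 across.

2, 7, 1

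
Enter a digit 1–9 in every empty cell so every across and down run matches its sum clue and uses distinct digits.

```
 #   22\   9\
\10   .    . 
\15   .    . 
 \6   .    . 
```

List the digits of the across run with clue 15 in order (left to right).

The 15 across and the 9 down share only 6, so R2C2 = 6.
The 6 across and the 22 down share only 5, so R3C1 = 5.
R3C2 = 6 − 5 = 1 completes the 6 across.
R1C2 = 9 − 7 = 2 completes the 9 down.
R2C1 = 15 − 6 = 9 completes the 15 across.
R1C1 = 10 − 2 = 8 completes the 10 across.

9, 6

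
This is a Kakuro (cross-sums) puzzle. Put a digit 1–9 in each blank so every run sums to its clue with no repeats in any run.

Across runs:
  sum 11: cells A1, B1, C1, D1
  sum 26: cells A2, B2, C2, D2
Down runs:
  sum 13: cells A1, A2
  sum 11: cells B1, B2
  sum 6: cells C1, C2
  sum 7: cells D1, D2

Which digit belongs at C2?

11 in 4 cells must be {1,2,3,5}.
Only 5 fits A1 under both its across sum 11 and down sum 13.
A2 = 13 − 5 = 8 completes the 13 down.
Nothing is forced directly, so branch on B1, whose candidates are 2 or 3. If B1 = 3: then B2 would have to be in {2,3,4,5,6,7,9} for the 26 across but in {8} for the 11 down — contradiction. So B1 = 2.
C1 = 1: the only remaining digit allowed by both the 11 across and the 6 down.
D1 = 11 − 8 = 3 completes the 11 across.
B2 = 11 − 2 = 9 completes the 11 down.
C2 = 6 − 1 = 5 completes the 6 down.

5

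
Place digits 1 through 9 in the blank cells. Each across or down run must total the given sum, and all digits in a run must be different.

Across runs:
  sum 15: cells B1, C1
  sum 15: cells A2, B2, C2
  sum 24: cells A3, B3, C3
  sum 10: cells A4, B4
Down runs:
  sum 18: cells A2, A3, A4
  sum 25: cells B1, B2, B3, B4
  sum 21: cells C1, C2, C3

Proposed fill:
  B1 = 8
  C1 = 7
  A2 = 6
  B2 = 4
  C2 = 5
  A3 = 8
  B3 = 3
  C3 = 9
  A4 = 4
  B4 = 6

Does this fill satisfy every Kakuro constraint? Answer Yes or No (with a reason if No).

No — the across run A3–C3 sums to 20, not 24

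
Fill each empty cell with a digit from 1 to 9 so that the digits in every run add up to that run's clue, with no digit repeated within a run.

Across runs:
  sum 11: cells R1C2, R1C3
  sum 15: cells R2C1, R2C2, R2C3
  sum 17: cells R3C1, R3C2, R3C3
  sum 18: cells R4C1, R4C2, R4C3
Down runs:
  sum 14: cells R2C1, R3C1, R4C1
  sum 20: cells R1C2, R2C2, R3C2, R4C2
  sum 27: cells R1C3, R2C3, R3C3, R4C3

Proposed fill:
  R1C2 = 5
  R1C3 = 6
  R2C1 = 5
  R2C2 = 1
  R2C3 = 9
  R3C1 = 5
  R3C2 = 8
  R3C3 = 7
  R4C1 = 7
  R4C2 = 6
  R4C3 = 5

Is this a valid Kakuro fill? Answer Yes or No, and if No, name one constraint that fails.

No — the down run R2C1–R4C1 sums to 17, not 14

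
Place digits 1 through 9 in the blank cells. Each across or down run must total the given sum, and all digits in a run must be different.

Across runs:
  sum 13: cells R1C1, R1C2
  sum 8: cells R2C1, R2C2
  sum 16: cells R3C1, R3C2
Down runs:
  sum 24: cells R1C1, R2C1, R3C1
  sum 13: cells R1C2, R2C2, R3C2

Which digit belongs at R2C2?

16 in 2 cells must be {7,9}; 24 in 3 cells must be {7,8,9}.
The 8 across and the 24 down share only 7, so R2C1 = 7.
R2C2 = 8 − 7 = 1 completes the 8 across.
Given what's placed, R3C1 must be 9 to fit the 16 across and 24 down.
R3C2 = 16 − 9 = 7 completes the 16 across.
R1C1 = 24 − 16 = 8 completes the 24 down.
R1C2 = 13 − 8 = 5 completes the 13 across.

1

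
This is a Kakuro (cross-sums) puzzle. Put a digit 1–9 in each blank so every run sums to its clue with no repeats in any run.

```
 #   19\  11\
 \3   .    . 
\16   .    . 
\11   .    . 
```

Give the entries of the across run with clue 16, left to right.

3 in 2 cells must be {1,2}; 16 in 2 cells must be {7,9}.
The 3 across and the 19 down share only 2, so R1C1 = 2.
R1C2 = 3 − 2 = 1 completes the 3 across.
Given what's placed, R2C1 must be 9 to fit the 16 across and 19 down.
R2C2 = 16 − 9 = 7 completes the 16 across.
R3C1 = 19 − 11 = 8 completes the 19 down.
R3C2 = 11 − 8 = 3 completes the 11 across.

9 7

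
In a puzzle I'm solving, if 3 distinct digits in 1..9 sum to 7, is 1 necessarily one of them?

Yes

The only way to make 7 from 3 distinct digits is {1,2,4}, which contains 1.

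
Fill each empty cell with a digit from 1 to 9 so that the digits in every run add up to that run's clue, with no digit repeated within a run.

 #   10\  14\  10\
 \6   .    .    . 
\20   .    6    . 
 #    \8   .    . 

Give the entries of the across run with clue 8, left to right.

6 in 3 cells must be {1,2,3}.
Given what's placed, R2C1 must be 9 to fit the 20 across and 10 down.
R2C3 = 20 − 15 = 5 completes the 20 across.
R1C1 = 10 − 9 = 1 completes the 10 down.
R1C2 = 3: the only remaining digit allowed by both the 6 across and the 14 down.
R1C3 = 6 − 4 = 2 completes the 6 across.
R3C2 = 14 − 9 = 5 completes the 14 down.
R3C3 = 8 − 5 = 3 completes the 8 across.

5 3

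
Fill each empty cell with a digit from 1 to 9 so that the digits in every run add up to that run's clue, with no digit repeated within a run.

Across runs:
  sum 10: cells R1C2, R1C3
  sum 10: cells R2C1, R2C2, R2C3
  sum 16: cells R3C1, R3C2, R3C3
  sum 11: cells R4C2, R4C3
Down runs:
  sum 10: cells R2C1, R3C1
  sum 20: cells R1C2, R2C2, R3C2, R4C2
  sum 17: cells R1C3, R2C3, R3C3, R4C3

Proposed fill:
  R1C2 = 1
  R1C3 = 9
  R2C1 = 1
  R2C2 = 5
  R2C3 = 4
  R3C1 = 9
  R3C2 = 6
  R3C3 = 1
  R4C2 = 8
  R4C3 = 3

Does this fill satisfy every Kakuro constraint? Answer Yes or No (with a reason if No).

Across: 1+9=10; 1+5+4=10; 9+6+1=16; 8+3=11. Down: 1+9=10; 1+5+6+8=20; 9+4+1+3=17. No digit repeats within any run.

Yes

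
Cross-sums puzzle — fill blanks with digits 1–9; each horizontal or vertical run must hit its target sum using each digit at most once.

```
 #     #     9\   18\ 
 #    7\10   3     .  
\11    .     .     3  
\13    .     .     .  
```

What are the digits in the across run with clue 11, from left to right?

R1C3 = 10 − 3 = 7 completes the 10 across.
R3C3 = 18 − 10 = 8 completes the 18 down.
Nothing is forced directly, so branch on R2C2, whose candidates are 1 or 2. If R2C2 = 1: then R2C1 would have to be in {7} for the 11 across but in {1,2,3,4,5,6} for the 7 down — contradiction. So R2C2 = 2.
R2C1 = 11 − 5 = 6 completes the 11 across.
R3C1 = 7 − 6 = 1 completes the 7 down.
R3C2 = 13 − 9 = 4 completes the 13 across.

6, 2, 3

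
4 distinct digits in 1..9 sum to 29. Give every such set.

{5,7,8,9}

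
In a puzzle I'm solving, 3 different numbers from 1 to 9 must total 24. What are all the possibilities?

3 distinct digits from 1–9 sum between 6 and 24.
Only one set works: {7,8,9}.

{7,8,9}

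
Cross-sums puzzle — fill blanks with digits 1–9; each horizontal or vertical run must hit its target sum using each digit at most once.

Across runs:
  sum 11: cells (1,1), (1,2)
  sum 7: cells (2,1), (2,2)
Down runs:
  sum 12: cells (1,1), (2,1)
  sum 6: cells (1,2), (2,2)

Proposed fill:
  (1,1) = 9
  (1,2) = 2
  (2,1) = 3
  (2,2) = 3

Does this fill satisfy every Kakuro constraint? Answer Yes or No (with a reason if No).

No — the down run (1,2)–(2,2) sums to 5, not 6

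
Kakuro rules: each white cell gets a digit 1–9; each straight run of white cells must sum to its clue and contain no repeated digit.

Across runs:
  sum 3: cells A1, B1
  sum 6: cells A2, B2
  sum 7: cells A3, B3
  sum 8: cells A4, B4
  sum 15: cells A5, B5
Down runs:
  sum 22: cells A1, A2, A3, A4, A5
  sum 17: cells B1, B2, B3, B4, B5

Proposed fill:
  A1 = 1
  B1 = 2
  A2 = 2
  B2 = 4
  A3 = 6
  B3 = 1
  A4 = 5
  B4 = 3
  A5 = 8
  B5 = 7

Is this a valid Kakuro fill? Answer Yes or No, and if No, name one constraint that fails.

Across: 1+2=3; 2+4=6; 6+1=7; 5+3=8; 8+7=15. Down: 1+2+6+5+8=22; 2+4+1+3+7=17. No digit repeats within any run.

Yes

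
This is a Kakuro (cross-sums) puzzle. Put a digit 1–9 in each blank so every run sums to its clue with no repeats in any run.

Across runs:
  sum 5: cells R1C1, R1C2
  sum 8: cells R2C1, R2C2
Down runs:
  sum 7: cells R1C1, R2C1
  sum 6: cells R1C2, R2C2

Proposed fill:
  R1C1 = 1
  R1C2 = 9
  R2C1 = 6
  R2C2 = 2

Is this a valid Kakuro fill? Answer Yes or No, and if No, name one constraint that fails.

No — the down run R1C2–R2C2 sums to 11, not 6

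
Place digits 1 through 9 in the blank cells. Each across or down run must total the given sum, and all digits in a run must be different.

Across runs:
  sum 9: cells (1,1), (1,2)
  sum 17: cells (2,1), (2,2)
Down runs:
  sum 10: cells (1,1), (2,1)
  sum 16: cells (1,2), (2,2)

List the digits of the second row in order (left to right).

17 in 2 cells must be {8,9}; 16 in 2 cells must be {7,9}.
The 9 across and the 16 down share only 7, so (1,2) = 7.
(2,2) = 16 − 7 = 9 completes the 16 down.
(1,1) = 9 − 7 = 2 completes the 9 across.
(2,1) = 17 − 9 = 8 completes the 17 across.

8 9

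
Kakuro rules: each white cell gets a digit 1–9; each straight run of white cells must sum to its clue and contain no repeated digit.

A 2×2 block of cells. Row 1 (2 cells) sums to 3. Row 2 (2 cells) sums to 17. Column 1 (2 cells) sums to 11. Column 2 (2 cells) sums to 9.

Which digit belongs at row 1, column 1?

3 in 2 cells must be {1,2}; 17 in 2 cells must be {8,9}.
The 3 across and the 11 down share only 2, so (1,1) = 2.
(1,2) = 3 − 2 = 1 completes the 3 across.
(2,1) = 11 − 2 = 9 completes the 11 down.
(2,2) = 17 − 9 = 8 completes the 17 across.

2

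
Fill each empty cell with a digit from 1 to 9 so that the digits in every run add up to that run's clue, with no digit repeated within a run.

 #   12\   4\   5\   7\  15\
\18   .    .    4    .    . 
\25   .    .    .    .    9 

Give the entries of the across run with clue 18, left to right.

4 in 2 cells must be {1,3}.
R1C5 = 15 − 9 = 6 completes the 15 down.
R2C3 = 5 − 4 = 1 completes the 5 down.
Given what's placed, R1C1 must be 5 to fit the 18 across and 12 down.
Given what's placed, R1C2 must be 1 to fit the 18 across and 4 down.
R1C4 = 18 − 16 = 2 completes the 18 across.

5 1 4 2 6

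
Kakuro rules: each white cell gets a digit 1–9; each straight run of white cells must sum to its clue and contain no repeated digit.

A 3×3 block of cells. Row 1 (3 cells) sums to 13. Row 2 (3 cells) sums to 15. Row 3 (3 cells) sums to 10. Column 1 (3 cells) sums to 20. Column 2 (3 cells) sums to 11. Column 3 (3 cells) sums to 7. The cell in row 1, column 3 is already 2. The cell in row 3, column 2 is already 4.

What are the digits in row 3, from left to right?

5, 4, 1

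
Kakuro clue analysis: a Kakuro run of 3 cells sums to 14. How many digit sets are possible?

8

3 distinct digits from 1–9 sum between 6 and 24.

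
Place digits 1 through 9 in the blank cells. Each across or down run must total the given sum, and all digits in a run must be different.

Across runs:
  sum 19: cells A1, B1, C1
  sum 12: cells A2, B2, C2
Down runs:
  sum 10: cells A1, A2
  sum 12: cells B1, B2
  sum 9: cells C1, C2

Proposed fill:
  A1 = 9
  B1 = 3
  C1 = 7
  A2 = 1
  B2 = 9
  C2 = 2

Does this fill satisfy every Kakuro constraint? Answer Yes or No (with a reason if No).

Yes

Across: 9+3+7=19; 1+9+2=12. Down: 9+1=10; 3+9=12; 7+2=9. No digit repeats within any run.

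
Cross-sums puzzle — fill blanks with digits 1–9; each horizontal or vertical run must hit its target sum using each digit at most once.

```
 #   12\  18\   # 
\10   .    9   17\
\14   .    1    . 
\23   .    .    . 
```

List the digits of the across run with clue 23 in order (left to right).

6 8 9

23 in 3 cells must be {6,8,9}; 17 in 2 cells must be {8,9}.
R1C1 = 10 − 9 = 1 completes the 10 across.
R3C2 = 18 − 10 = 8 completes the 18 down.
R3C3 = 9: the only remaining digit allowed by both the 23 across and the 17 down.
R2C3 = 17 − 9 = 8 completes the 17 down.
R3C1 = 23 − 17 = 6 completes the 23 across.
R2C1 = 14 − 9 = 5 completes the 14 across.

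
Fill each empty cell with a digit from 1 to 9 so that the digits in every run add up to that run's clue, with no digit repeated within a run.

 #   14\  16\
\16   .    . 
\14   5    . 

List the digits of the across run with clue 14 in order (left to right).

16 in 2 cells must be {7,9}.
R1C1 = 14 − 5 = 9 completes the 14 down.
R1C2 = 16 − 9 = 7 completes the 16 across.
R2C2 = 14 − 5 = 9 completes the 14 across.

5 9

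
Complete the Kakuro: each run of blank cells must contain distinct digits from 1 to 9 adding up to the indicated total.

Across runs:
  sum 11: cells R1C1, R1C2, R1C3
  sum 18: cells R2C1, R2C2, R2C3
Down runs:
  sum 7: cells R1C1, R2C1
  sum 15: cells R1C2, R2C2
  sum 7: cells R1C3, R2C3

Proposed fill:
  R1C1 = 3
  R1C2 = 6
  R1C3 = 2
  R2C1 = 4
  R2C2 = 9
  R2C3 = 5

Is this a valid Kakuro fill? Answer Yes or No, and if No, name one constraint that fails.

Across: 3+6+2=11; 4+9+5=18. Down: 3+4=7; 6+9=15; 2+5=7. No digit repeats within any run.

Yes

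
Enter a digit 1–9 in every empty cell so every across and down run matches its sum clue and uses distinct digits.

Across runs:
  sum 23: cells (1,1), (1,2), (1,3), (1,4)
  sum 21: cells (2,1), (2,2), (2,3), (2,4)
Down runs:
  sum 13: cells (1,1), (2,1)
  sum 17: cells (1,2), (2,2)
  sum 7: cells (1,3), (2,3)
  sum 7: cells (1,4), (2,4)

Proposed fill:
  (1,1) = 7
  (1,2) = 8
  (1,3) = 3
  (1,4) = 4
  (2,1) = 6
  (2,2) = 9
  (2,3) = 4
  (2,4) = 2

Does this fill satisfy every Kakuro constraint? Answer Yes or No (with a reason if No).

No — the across run (1,1)–(1,4) sums to 22, not 23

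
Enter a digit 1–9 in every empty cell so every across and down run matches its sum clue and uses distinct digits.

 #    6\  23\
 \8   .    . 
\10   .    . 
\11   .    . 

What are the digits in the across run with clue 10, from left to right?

1 9

6 in 3 cells must be {1,2,3}; 23 in 3 cells must be {6,8,9}.
The 8 across and the 23 down share only 6, so R1C2 = 6.
R1C1 = 8 − 6 = 2 completes the 8 across.
Given what's placed, R3C1 must be 3 to fit the 11 across and 6 down.
R3C2 = 11 − 3 = 8 completes the 11 across.
R2C1 = 6 − 5 = 1 completes the 6 down.
R2C2 = 10 − 1 = 9 completes the 10 across.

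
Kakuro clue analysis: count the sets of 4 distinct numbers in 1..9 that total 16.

8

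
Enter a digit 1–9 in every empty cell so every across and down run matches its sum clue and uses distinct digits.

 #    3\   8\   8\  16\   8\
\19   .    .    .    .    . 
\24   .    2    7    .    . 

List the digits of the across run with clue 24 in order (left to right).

3 in 2 cells must be {1,2}; 16 in 2 cells must be {7,9}.
R1C2 = 8 − 2 = 6 completes the 8 down.
R1C3 = 8 − 7 = 1 completes the 8 down.
Given what's placed, R1C4 must be 7 to fit the 19 across and 16 down.
Given what's placed, R2C1 must be 1 to fit the 24 across and 3 down.
R2C4 = 16 − 7 = 9 completes the 16 down.
R2C5 = 24 − 19 = 5 completes the 24 across.

1 2 7 9 5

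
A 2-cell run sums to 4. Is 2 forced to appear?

No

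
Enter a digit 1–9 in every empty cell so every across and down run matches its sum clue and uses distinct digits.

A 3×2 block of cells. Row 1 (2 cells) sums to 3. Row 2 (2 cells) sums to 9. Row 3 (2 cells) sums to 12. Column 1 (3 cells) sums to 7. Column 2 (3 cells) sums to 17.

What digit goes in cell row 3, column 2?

3 in 2 cells must be {1,2}; 7 in 3 cells must be {1,2,4}.
The 12 across and the 7 down share only 4, so (3,1) = 4.
(3,2) = 12 − 4 = 8 completes the 12 across.
Given what's placed, (1,2) must be 2 to fit the 3 across and 17 down.
(2,2) = 17 − 10 = 7 completes the 17 down.
(1,1) = 3 − 2 = 1 completes the 3 across.
(2,1) = 9 − 7 = 2 completes the 9 across.

8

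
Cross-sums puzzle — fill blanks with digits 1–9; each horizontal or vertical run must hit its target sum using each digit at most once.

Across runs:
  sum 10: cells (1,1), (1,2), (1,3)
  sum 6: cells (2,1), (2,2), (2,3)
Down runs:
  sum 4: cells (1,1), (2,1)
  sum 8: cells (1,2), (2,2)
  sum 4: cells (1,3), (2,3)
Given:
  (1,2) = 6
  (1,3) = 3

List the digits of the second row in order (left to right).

3 2 1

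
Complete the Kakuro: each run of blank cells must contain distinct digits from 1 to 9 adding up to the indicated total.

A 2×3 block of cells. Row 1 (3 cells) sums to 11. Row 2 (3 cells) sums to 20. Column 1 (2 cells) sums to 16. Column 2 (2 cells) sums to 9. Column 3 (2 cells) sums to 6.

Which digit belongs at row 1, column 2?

16 in 2 cells must be {7,9}.
The 11 across and the 16 down share only 7, so (1,1) = 7.
Given what's placed, (1,3) must be 1 to fit the 11 across and 6 down.
(2,1) = 16 − 7 = 9 completes the 16 down.
(2,3) = 6 − 1 = 5 completes the 6 down.
(1,2) = 11 − 8 = 3 completes the 11 across.
(2,2) = 20 − 14 = 6 completes the 20 across.

3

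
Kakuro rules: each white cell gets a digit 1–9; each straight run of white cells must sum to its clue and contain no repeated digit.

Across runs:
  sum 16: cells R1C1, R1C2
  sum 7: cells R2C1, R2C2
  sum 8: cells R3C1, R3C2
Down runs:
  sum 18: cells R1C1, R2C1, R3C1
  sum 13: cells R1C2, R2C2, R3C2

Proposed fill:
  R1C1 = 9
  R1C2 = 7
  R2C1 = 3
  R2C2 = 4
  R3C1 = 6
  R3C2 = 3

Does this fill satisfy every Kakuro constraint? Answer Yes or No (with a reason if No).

No — the across run R3C1–R3C2 sums to 9, not 8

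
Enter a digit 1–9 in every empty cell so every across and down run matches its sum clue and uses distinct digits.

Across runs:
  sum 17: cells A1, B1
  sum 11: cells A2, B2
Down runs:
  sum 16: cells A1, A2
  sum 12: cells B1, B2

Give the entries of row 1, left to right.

17 in 2 cells must be {8,9}; 16 in 2 cells must be {7,9}.
The 17 across and the 16 down share only 9, so A1 = 9.
B1 = 17 − 9 = 8 completes the 17 across.
A2 = 16 − 9 = 7 completes the 16 down.
B2 = 11 − 7 = 4 completes the 11 across.

9 8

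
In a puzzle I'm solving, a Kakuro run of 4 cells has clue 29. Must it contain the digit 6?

No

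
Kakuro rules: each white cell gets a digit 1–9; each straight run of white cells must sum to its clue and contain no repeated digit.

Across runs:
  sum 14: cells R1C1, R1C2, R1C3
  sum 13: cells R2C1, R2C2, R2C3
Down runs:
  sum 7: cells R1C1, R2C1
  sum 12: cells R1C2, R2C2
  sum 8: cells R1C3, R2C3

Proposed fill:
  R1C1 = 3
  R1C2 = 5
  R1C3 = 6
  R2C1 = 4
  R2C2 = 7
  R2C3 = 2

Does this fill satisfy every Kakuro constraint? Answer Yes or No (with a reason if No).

Yes

Across: 3+5+6=14; 4+7+2=13. Down: 3+4=7; 5+7=12; 6+2=8. No digit repeats within any run.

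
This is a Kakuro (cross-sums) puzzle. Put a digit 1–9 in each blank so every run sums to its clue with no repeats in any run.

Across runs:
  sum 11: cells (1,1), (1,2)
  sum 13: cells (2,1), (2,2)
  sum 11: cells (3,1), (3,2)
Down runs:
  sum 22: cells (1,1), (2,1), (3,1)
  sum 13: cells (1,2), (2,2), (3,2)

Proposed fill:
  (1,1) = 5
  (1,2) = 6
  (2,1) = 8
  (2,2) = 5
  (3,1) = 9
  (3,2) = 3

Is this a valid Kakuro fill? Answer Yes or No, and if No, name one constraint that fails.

No — the down run (1,2)–(3,2) sums to 14, not 13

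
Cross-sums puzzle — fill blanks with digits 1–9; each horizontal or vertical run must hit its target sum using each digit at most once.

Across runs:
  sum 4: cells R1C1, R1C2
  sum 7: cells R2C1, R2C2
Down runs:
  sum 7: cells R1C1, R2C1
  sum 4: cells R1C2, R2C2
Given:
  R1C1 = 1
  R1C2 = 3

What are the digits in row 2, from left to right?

4 in 2 cells must be {1,3}.
R2C1 = 7 − 1 = 6 completes the 7 down.
R2C2 = 7 − 6 = 1 completes the 7 across.

6, 1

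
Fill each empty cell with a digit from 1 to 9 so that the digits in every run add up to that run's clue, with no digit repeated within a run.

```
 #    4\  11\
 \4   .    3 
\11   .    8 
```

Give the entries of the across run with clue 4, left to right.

1 3

4 in 2 cells must be {1,3}.
R1C1 = 4 − 3 = 1 completes the 4 across.
R2C1 = 11 − 8 = 3 completes the 11 across.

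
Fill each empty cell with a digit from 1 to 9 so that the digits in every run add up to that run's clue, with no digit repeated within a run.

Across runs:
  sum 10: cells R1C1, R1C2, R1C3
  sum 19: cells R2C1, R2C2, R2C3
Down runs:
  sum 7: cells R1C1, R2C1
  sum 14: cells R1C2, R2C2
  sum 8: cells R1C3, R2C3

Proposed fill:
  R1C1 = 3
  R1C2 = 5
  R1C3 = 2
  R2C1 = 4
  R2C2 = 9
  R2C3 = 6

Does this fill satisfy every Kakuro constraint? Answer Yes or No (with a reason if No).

Yes

Across: 3+5+2=10; 4+9+6=19. Down: 3+4=7; 5+9=14; 2+6=8. No digit repeats within any run.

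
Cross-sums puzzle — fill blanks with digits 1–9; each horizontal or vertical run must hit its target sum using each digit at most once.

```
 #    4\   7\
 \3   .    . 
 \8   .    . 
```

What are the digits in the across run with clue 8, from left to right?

3 5

3 in 2 cells must be {1,2}; 4 in 2 cells must be {1,3}.
The 3 across and the 4 down share only 1, so R1C1 = 1.
R1C2 = 3 − 1 = 2 completes the 3 across.
R2C1 = 4 − 1 = 3 completes the 4 down.
R2C2 = 8 − 3 = 5 completes the 8 across.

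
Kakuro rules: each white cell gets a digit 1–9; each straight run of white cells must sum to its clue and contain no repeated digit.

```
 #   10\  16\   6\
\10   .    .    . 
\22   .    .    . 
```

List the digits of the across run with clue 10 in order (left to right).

16 in 2 cells must be {7,9}.
The 10 across and the 16 down share only 7, so R1C2 = 7.
R2C2 = 16 − 7 = 9 completes the 16 down.
Given what's placed, R2C3 must be 5 to fit the 22 across and 6 down.
R1C3 = 6 − 5 = 1 completes the 6 down.
R2C1 = 22 − 14 = 8 completes the 22 across.
R1C1 = 10 − 8 = 2 completes the 10 across.

2, 7, 1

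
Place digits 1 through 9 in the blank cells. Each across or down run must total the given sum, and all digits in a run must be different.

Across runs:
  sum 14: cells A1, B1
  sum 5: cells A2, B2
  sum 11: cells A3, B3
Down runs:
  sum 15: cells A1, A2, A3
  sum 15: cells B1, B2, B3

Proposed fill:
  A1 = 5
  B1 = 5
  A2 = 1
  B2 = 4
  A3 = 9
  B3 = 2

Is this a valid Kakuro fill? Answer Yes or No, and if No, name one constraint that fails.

No — the down run B1–B3 sums to 11, not 15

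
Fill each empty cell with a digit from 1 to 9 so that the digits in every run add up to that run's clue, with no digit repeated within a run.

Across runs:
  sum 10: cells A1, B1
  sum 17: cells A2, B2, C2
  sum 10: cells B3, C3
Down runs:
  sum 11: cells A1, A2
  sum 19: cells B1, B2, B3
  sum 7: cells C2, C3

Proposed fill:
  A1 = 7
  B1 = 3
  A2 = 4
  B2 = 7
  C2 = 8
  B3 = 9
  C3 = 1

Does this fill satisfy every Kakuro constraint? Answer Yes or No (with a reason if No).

No — the down run C2–C3 sums to 9, not 7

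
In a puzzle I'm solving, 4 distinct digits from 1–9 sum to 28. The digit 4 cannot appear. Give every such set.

{5,6,8,9}

4 distinct digits from 1–9 sum between 10 and 30.
Dropping sets that contain 4.
Only one set works: {5,6,8,9}.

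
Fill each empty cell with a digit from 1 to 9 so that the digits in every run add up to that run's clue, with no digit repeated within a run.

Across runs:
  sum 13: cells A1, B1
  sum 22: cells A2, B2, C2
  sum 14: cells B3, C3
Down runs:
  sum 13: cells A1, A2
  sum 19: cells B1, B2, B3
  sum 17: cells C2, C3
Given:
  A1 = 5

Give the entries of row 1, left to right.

5 8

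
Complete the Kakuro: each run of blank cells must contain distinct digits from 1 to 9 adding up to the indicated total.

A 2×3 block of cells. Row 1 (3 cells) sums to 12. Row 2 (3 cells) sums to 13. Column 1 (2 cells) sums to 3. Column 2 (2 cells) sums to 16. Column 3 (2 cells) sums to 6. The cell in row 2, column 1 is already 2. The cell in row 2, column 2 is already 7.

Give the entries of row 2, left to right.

3 in 2 cells must be {1,2}; 16 in 2 cells must be {7,9}.
(1,1) = 3 − 2 = 1 completes the 3 down.
(1,2) = 16 − 7 = 9 completes the 16 down.
(1,3) = 12 − 10 = 2 completes the 12 across.
(2,3) = 13 − 9 = 4 completes the 13 across.

2 7 4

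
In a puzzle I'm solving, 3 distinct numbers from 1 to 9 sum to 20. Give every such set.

{3,8,9}; {4,7,9}; {5,6,9}; {5,7,8}

3 distinct digits from 1–9 sum between 6 and 24.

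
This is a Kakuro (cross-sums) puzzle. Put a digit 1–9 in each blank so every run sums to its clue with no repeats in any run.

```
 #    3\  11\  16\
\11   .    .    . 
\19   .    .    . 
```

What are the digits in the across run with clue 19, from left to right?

2 8 9

3 in 2 cells must be {1,2}; 16 in 2 cells must be {7,9}.
The 11 across and the 16 down share only 7, so R1C3 = 7.
The 19 across and the 3 down share only 2, so R2C1 = 2.
R2C3 = 16 − 7 = 9 completes the 16 down.
R1C1 = 3 − 2 = 1 completes the 3 down.
R1C2 = 11 − 8 = 3 completes the 11 across.
R2C2 = 19 − 11 = 8 completes the 19 across.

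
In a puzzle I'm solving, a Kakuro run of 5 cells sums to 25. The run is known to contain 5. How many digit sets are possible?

5 distinct digits from 1–9 sum between 15 and 35.
Keeping only sets containing 5.

8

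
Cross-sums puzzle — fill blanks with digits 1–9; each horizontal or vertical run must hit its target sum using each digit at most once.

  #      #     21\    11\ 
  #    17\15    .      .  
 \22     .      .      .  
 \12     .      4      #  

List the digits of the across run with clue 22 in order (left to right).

9 8 5

17 in 2 cells must be {8,9}.
R3C1 = 12 − 4 = 8 completes the 12 across.
R2C1 = 17 − 8 = 9 completes the 17 down.
R2C2 = 8: the only remaining digit allowed by both the 22 across and the 21 down.
R2C3 = 22 − 17 = 5 completes the 22 across.
R1C2 = 21 − 12 = 9 completes the 21 down.
R1C3 = 15 − 9 = 6 completes the 15 across.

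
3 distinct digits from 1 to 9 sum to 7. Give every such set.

{1,2,4}

3 distinct digits from 1–9 sum between 6 and 24.
Only one set works: {1,2,4}.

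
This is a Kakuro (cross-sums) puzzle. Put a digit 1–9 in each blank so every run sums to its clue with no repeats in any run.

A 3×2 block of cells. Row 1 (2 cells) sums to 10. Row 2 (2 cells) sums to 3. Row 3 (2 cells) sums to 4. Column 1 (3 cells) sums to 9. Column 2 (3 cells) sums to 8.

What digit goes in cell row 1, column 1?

3 in 2 cells must be {1,2}; 4 in 2 cells must be {1,3}.
Nothing is forced directly, so branch on (3,1), whose candidates are 1 or 3. If (3,1) = 3: that forces (3,2) = 1, (2,2) = 2, after which (1,2) would have to be in {1,2,3,4,6,7,8,9} for the 10 across but in {5} for the 8 down — contradiction. So (3,1) = 1.
Given what's placed, (2,1) must be 2 to fit the 3 across and 9 down.
(2,2) = 3 − 2 = 1 completes the 3 across.
(3,2) = 4 − 1 = 3 completes the 4 across.
(1,1) = 9 − 3 = 6 completes the 9 down.
(1,2) = 10 − 6 = 4 completes the 10 across.

6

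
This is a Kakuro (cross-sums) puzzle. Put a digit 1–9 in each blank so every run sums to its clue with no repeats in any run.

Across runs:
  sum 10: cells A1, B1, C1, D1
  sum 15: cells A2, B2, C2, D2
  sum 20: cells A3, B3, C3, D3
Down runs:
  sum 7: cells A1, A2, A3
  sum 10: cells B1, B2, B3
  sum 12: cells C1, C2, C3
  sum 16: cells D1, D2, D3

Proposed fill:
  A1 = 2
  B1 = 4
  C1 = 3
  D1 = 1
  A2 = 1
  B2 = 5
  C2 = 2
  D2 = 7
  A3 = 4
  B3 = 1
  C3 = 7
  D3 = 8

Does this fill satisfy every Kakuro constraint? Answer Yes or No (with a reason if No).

Across: 2+4+3+1=10; 1+5+2+7=15; 4+1+7+8=20. Down: 2+1+4=7; 4+5+1=10; 3+2+7=12; 1+7+8=16. No digit repeats within any run.

Yes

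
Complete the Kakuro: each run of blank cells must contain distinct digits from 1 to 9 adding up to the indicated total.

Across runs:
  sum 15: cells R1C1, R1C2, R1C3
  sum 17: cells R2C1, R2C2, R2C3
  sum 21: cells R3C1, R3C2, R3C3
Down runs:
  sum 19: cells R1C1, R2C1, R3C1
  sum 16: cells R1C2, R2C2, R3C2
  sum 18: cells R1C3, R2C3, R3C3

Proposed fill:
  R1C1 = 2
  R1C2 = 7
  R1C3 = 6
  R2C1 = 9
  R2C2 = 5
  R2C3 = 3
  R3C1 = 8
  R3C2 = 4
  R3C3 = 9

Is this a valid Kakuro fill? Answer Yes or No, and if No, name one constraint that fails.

Yes

Across: 2+7+6=15; 9+5+3=17; 8+4+9=21. Down: 2+9+8=19; 7+5+4=16; 6+3+9=18. No digit repeats within any run.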